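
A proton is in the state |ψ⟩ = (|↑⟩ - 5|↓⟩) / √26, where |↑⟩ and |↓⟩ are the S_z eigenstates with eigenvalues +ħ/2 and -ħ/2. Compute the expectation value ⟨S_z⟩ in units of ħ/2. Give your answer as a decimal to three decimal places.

⟨σ_z⟩ = |a|² - |b|² divided by |a|²+|b|², with a, b the |↑⟩, |↓⟩ amplitudes.
= (1 - 25)/26 = -24/26.
⟨S_z⟩ = (ħ/2)·⟨σ_z⟩.

-0.923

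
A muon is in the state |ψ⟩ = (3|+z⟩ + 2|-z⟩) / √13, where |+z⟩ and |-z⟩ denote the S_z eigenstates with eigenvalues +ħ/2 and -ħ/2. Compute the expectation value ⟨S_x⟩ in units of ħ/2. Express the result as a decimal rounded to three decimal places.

⟨σ_x⟩ = 2 Re(a* b)/(|a|²+|b|²) with a = 3, b = 2.
a* b = 6, so ⟨σ_x⟩ = 12/13.
⟨S_x⟩ = (ħ/2)·⟨σ_x⟩.

0.923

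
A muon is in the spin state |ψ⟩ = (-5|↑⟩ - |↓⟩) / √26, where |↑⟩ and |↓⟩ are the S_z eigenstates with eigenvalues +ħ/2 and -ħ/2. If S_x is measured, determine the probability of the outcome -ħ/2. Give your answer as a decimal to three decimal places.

0.308

|-x⟩ = (|↑⟩ - |↓⟩)/√2, so ⟨-x|ψ⟩ = (-4) / (√2·√26).
P = |-4|² / 52 = 16/52.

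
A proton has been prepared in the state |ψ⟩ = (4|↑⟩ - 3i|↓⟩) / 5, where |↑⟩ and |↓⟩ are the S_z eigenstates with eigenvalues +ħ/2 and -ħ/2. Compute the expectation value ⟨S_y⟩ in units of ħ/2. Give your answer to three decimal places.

⟨σ_y⟩ = 2 Im(a* b)/(|a|²+|b|²) with a = 4, b = -3i.
a* b = -12i, so ⟨σ_y⟩ = -24/25.
⟨S_y⟩ = (ħ/2)·⟨σ_y⟩.

-0.960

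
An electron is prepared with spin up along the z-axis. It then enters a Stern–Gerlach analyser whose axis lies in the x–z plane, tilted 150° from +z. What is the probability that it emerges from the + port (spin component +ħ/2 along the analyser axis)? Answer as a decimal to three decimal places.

0.067

For spin-½, the probability of finding spin-up along an axis at angle θ to the initial spin direction is cos²(θ/2); spin-down is sin²(θ/2).
θ = 150°, so P = cos²(75°) ≈ 0.067.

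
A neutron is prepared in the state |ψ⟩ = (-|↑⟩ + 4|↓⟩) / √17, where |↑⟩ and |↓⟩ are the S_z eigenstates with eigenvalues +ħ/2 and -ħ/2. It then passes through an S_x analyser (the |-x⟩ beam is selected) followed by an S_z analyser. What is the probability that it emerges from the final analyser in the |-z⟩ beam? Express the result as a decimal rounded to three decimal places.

First analyser (S_x): P(|-x⟩) = |⟨-x|ψ⟩|² = 25/34.
After stage 1 the state is |-x⟩; P(|-z⟩) = |⟨-z|-x⟩|² = 1/2.
Joint probability = 25/34 × 1/2 = 0.368.

0.368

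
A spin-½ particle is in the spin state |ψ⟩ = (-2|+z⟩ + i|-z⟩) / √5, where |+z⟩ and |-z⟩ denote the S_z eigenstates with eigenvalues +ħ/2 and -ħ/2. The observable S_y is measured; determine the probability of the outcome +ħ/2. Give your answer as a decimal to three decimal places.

|+y⟩ = (|+z⟩ + i|-z⟩)/√2, so ⟨+y|ψ⟩ = (-1) / (√2·√5).
P = |-1|² / 10 = 1/10.

0.100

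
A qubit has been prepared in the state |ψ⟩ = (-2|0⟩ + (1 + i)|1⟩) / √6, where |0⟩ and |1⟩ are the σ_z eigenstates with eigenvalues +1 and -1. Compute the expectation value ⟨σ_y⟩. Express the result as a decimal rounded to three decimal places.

⟨σ_y⟩ = 2 Im(a* b)/(|a|²+|b|²) with a = -2, b = (1 + i).
a* b = (-2 - 2i), so ⟨σ_y⟩ = -4/6.

-0.667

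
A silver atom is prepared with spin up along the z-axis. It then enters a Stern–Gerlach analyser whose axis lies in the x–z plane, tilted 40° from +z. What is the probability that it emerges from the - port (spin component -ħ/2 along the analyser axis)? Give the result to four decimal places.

0.1170

For spin-½, the probability of finding spin-up along an axis at angle θ to the initial spin direction is cos²(θ/2); spin-down is sin²(θ/2).
θ = 40°, so P = sin²(20°) ≈ 0.1170.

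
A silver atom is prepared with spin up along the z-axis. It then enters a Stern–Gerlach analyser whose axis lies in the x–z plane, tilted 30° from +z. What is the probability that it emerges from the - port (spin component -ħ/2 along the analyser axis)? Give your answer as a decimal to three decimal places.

For spin-½, the probability of finding spin-up along an axis at angle θ to the initial spin direction is cos²(θ/2); spin-down is sin²(θ/2).
θ = 30°, so P = sin²(15°) ≈ 0.067.

0.067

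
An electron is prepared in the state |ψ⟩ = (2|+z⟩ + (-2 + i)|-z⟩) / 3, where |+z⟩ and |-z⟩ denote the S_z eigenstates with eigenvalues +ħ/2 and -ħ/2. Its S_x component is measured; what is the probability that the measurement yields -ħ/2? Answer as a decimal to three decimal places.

0.944

|-x⟩ = (|+z⟩ - |-z⟩)/√2, so ⟨-x|ψ⟩ = (4 - i) / (√2·3).
P = |4 - i|² / 18 = 17/18.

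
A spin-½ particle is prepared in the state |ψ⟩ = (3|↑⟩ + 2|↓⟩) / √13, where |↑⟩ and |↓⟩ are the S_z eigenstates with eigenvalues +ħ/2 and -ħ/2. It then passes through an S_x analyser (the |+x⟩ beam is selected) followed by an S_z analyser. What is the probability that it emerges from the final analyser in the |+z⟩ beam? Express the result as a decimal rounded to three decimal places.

0.481

First analyser (S_x): P(|+x⟩) = |⟨+x|ψ⟩|² = 25/26.
After stage 1 the state is |+x⟩; P(|+z⟩) = |⟨+z|+x⟩|² = 1/2.
Joint probability = 25/26 × 1/2 = 0.481.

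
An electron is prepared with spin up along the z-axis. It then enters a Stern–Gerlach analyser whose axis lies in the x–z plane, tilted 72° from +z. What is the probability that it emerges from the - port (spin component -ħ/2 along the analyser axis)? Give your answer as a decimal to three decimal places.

0.345

For spin-½, the probability of finding spin-up along an axis at angle θ to the initial spin direction is cos²(θ/2); spin-down is sin²(θ/2).
θ = 72°, so P = sin²(36°) ≈ 0.345.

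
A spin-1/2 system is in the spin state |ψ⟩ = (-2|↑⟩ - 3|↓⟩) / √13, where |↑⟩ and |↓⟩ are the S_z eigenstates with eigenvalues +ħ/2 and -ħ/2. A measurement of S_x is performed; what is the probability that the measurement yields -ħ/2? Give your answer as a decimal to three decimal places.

0.038

|-x⟩ = (|↑⟩ - |↓⟩)/√2, so ⟨-x|ψ⟩ = (1) / (√2·√13).
P = |1|² / 26 = 1/26.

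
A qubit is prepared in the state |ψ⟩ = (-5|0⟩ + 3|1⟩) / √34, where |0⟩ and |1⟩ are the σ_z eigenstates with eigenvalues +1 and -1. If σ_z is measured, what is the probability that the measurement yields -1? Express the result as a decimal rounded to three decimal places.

0.265

The -1 outcome corresponds to |1⟩. Its amplitude in |ψ⟩ is 3/√34.
P = |3|² / 34 = 9/34.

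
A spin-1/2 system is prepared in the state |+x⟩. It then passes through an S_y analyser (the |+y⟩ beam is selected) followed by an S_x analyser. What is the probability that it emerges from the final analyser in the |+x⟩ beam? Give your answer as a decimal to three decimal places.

0.250

First analyser (S_y): from |+x⟩, P(|+y⟩) = 1/2.
After stage 1 the state is |+y⟩; P(|+x⟩) = |⟨+x|+y⟩|² = 1/2.
Joint probability = 1/2 × 1/2 = 0.250.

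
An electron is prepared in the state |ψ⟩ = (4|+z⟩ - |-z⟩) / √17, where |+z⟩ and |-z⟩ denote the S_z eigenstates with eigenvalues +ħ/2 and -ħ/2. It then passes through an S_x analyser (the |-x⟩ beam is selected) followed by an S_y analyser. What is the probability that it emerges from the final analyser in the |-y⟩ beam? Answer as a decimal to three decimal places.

0.368

First analyser (S_x): P(|-x⟩) = |⟨-x|ψ⟩|² = 25/34.
After stage 1 the state is |-x⟩; P(|-y⟩) = |⟨-y|-x⟩|² = 1/2.
Joint probability = 25/34 × 1/2 = 0.368.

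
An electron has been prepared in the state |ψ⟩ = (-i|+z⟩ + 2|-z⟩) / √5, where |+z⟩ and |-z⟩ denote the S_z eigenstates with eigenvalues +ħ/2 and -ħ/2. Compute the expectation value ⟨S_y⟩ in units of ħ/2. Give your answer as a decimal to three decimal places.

⟨σ_y⟩ = 2 Im(a* b)/(|a|²+|b|²) with a = -i, b = 2.
a* b = 2i, so ⟨σ_y⟩ = 4/5.
⟨S_y⟩ = (ħ/2)·⟨σ_y⟩.

0.800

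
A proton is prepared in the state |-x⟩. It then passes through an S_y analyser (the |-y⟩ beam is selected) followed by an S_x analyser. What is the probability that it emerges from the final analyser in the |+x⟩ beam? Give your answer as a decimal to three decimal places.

First analyser (S_y): from |-x⟩, P(|-y⟩) = 1/2.
After stage 1 the state is |-y⟩; P(|+x⟩) = |⟨+x|-y⟩|² = 1/2.
Joint probability = 1/2 × 1/2 = 0.250.

0.250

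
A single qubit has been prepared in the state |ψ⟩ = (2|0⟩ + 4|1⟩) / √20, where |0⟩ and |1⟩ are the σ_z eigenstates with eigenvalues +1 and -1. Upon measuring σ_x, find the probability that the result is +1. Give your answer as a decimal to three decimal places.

|+x⟩ = (|0⟩ + |1⟩)/√2, so ⟨+x|ψ⟩ = (6) / (√2·√20).
P = |6|² / 40 = 36/40.

0.900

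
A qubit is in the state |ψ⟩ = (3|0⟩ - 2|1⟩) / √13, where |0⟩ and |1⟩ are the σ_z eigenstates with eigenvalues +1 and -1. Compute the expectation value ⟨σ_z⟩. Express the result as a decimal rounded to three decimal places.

⟨σ_z⟩ = |a|² - |b|² divided by |a|²+|b|², with a, b the |0⟩, |1⟩ amplitudes.
= (9 - 4)/13 = 5/13.

0.385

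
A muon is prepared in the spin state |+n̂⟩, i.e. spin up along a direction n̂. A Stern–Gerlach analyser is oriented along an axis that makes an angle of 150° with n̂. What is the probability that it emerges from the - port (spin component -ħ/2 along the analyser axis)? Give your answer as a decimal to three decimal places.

0.933

For spin-½, the probability of finding spin-up along an axis at angle θ to the initial spin direction is cos²(θ/2); spin-down is sin²(θ/2).
θ = 150°, so P = sin²(75°) ≈ 0.933.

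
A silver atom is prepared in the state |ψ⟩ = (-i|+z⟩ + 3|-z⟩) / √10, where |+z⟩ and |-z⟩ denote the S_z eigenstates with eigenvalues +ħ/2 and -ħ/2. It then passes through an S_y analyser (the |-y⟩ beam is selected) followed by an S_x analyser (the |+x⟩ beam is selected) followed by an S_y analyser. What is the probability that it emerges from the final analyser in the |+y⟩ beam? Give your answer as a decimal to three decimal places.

First analyser (S_y): P(|-y⟩) = |⟨-y|ψ⟩|² = 4/20.
After stage 1 the state is |-y⟩; P(|+x⟩) = |⟨+x|-y⟩|² = 1/2.
After stage 2 the state is |+x⟩; P(|+y⟩) = |⟨+y|+x⟩|² = 1/2.
Joint probability = 4/20 × 1/2 × 1/2 = 0.050.

0.050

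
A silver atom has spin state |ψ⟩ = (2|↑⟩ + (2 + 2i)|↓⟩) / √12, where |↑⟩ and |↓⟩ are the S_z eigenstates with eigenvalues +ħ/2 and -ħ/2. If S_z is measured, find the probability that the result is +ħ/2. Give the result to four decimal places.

The +ħ/2 outcome corresponds to |↑⟩. Its amplitude in |ψ⟩ is 2/√12.
P = |2|² / 12 = 4/12.

0.3333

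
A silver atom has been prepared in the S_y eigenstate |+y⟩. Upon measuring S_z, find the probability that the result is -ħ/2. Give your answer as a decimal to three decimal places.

In the S_z basis, |+y⟩ = (|+z⟩ + i|-z⟩)/√2 and |-z⟩ = |-z⟩.
|⟨-z|+y⟩|² = 1/2.

0.500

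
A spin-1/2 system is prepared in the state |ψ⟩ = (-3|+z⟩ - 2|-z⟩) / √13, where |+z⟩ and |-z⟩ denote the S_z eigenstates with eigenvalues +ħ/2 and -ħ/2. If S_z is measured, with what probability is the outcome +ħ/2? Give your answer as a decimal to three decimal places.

0.692

The +ħ/2 outcome corresponds to |+z⟩. Its amplitude in |ψ⟩ is -3/√13.
P = |-3|² / 13 = 9/13.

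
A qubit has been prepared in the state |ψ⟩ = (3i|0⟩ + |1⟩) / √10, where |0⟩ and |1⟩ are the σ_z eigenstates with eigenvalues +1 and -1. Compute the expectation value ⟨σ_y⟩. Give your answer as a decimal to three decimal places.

⟨σ_y⟩ = 2 Im(a* b)/(|a|²+|b|²) with a = 3i, b = 1.
a* b = -3i, so ⟨σ_y⟩ = -6/10.

-0.600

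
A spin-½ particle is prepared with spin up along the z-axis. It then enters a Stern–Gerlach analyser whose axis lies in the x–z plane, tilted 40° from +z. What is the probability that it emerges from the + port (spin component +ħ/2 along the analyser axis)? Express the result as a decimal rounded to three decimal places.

For spin-½, the probability of finding spin-up along an axis at angle θ to the initial spin direction is cos²(θ/2); spin-down is sin²(θ/2).
θ = 40°, so P = cos²(20°) ≈ 0.883.

0.883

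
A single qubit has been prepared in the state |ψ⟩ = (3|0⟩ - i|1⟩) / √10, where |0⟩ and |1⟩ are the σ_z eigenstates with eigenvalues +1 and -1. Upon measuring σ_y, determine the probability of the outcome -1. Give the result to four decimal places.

0.8000

|-y⟩ = (|0⟩ - i|1⟩)/√2, so ⟨-y|ψ⟩ = (4) / (√2·√10).
P = |4|² / 20 = 16/20.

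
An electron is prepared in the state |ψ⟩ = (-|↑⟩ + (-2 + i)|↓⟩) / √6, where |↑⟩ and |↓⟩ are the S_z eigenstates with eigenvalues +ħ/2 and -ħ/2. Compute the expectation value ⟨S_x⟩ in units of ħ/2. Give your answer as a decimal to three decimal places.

⟨σ_x⟩ = 2 Re(a* b)/(|a|²+|b|²) with a = -1, b = (-2 + i).
a* b = (2 - i), so ⟨σ_x⟩ = 4/6.
⟨S_x⟩ = (ħ/2)·⟨σ_x⟩.

0.667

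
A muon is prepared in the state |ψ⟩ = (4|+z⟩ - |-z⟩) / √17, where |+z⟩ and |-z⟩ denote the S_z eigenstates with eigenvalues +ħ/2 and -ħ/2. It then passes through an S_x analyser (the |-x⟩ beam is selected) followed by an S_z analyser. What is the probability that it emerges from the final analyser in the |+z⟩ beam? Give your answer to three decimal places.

First analyser (S_x): P(|-x⟩) = |⟨-x|ψ⟩|² = 25/34.
After stage 1 the state is |-x⟩; P(|+z⟩) = |⟨+z|-x⟩|² = 1/2.
Joint probability = 25/34 × 1/2 = 0.368.

0.368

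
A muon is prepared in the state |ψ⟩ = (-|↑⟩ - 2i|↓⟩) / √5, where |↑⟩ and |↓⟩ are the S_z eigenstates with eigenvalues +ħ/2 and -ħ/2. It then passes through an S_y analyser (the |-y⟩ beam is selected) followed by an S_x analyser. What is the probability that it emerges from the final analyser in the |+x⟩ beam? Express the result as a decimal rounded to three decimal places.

First analyser (S_y): P(|-y⟩) = |⟨-y|ψ⟩|² = 1/10.
After stage 1 the state is |-y⟩; P(|+x⟩) = |⟨+x|-y⟩|² = 1/2.
Joint probability = 1/10 × 1/2 = 0.050.

0.050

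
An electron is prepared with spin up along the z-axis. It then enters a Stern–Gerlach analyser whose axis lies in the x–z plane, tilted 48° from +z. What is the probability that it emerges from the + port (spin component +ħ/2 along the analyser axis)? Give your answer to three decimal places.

For spin-½, the probability of finding spin-up along an axis at angle θ to the initial spin direction is cos²(θ/2); spin-down is sin²(θ/2).
θ = 48°, so P = cos²(24°) ≈ 0.835.

0.835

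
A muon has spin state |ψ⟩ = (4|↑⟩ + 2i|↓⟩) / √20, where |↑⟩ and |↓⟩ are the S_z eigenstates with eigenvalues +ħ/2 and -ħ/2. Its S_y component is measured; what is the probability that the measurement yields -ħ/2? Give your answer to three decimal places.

|-y⟩ = (|↑⟩ - i|↓⟩)/√2, so ⟨-y|ψ⟩ = (2) / (√2·√20).
P = |2|² / 40 = 4/40.

0.100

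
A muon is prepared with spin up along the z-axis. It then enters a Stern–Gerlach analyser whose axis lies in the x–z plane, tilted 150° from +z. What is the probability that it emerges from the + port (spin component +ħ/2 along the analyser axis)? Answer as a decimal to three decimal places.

For spin-½, the probability of finding spin-up along an axis at angle θ to the initial spin direction is cos²(θ/2); spin-down is sin²(θ/2).
θ = 150°, so P = cos²(75°) ≈ 0.067.

0.067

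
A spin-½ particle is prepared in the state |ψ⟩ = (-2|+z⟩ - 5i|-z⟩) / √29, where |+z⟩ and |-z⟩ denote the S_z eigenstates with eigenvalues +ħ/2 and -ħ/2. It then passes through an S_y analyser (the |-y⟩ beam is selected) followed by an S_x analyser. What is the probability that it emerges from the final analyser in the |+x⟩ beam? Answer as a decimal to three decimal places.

0.078

First analyser (S_y): P(|-y⟩) = |⟨-y|ψ⟩|² = 9/58.
After stage 1 the state is |-y⟩; P(|+x⟩) = |⟨+x|-y⟩|² = 1/2.
Joint probability = 9/58 × 1/2 = 0.078.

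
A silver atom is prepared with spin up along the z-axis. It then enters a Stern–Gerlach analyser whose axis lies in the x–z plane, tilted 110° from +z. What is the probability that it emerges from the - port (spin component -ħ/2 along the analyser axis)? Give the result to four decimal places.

For spin-½, the probability of finding spin-up along an axis at angle θ to the initial spin direction is cos²(θ/2); spin-down is sin²(θ/2).
θ = 110°, so P = sin²(55°) ≈ 0.6710.

0.6710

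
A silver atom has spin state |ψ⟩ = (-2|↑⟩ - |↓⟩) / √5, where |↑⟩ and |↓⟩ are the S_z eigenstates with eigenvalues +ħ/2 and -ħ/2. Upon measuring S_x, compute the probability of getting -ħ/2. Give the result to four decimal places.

|-x⟩ = (|↑⟩ - |↓⟩)/√2, so ⟨-x|ψ⟩ = (-1) / (√2·√5).
P = |-1|² / 10 = 1/10.

0.1000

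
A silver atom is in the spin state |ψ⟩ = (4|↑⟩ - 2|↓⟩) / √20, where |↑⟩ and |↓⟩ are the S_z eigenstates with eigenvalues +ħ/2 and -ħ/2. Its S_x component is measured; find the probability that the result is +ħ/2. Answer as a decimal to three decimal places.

|+x⟩ = (|↑⟩ + |↓⟩)/√2, so ⟨+x|ψ⟩ = (2) / (√2·√20).
P = |2|² / 40 = 4/40.

0.100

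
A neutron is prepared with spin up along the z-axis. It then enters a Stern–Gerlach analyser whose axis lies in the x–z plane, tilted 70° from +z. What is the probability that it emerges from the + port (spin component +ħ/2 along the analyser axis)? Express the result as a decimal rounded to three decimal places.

For spin-½, the probability of finding spin-up along an axis at angle θ to the initial spin direction is cos²(θ/2); spin-down is sin²(θ/2).
θ = 70°, so P = cos²(35°) ≈ 0.671.

0.671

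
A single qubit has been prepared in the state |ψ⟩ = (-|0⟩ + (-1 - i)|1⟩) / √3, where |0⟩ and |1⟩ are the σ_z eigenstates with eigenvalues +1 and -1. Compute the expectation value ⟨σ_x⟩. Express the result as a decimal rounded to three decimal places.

0.667

⟨σ_x⟩ = 2 Re(a* b)/(|a|²+|b|²) with a = -1, b = (-1 - i).
a* b = (1 + i), so ⟨σ_x⟩ = 2/3.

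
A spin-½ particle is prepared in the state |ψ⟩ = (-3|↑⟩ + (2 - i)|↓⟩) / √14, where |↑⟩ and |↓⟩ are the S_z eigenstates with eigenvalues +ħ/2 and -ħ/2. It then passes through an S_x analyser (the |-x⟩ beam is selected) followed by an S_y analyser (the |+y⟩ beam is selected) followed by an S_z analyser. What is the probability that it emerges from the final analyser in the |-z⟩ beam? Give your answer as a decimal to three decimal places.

0.232

First analyser (S_x): P(|-x⟩) = |⟨-x|ψ⟩|² = 26/28.
After stage 1 the state is |-x⟩; P(|+y⟩) = |⟨+y|-x⟩|² = 1/2.
After stage 2 the state is |+y⟩; P(|-z⟩) = |⟨-z|+y⟩|² = 1/2.
Joint probability = 26/28 × 1/2 × 1/2 = 0.232.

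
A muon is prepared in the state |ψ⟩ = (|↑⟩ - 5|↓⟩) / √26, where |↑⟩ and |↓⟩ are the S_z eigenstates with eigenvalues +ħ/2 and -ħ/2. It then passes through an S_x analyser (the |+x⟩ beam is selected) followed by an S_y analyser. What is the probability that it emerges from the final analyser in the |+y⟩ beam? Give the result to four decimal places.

0.1538

First analyser (S_x): P(|+x⟩) = |⟨+x|ψ⟩|² = 16/52.
After stage 1 the state is |+x⟩; P(|+y⟩) = |⟨+y|+x⟩|² = 1/2.
Joint probability = 16/52 × 1/2 = 0.1538.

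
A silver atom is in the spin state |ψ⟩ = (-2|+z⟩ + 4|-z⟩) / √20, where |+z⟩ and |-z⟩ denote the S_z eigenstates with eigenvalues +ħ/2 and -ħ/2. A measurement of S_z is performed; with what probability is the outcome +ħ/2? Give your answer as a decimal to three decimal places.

The +ħ/2 outcome corresponds to |+z⟩. Its amplitude in |ψ⟩ is -2/√20.
P = |-2|² / 20 = 4/20.

0.200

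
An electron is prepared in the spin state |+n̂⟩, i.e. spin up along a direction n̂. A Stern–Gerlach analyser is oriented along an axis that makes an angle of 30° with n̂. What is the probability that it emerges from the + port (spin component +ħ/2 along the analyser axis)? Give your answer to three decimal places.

0.933

For spin-½, the probability of finding spin-up along an axis at angle θ to the initial spin direction is cos²(θ/2); spin-down is sin²(θ/2).
θ = 30°, so P = cos²(15°) ≈ 0.933.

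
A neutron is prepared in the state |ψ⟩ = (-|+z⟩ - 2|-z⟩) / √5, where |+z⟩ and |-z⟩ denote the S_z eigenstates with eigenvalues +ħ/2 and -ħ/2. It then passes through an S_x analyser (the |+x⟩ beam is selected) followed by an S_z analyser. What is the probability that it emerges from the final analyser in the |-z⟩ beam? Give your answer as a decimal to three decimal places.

0.450

First analyser (S_x): P(|+x⟩) = |⟨+x|ψ⟩|² = 9/10.
After stage 1 the state is |+x⟩; P(|-z⟩) = |⟨-z|+x⟩|² = 1/2.
Joint probability = 9/10 × 1/2 = 0.450.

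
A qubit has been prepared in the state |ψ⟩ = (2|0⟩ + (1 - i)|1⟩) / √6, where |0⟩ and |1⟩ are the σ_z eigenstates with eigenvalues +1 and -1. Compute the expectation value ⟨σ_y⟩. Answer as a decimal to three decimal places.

⟨σ_y⟩ = 2 Im(a* b)/(|a|²+|b|²) with a = 2, b = (1 - i).
a* b = (2 - 2i), so ⟨σ_y⟩ = -4/6.

-0.667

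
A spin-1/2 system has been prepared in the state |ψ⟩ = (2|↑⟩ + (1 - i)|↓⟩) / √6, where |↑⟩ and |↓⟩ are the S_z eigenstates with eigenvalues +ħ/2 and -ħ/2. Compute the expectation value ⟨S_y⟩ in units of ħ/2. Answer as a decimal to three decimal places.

⟨σ_y⟩ = 2 Im(a* b)/(|a|²+|b|²) with a = 2, b = (1 - i).
a* b = (2 - 2i), so ⟨σ_y⟩ = -4/6.
⟨S_y⟩ = (ħ/2)·⟨σ_y⟩.

-0.667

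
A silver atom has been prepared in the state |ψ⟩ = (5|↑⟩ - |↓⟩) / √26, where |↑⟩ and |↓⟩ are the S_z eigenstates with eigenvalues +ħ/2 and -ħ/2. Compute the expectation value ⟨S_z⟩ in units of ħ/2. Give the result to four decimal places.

⟨σ_z⟩ = |a|² - |b|² divided by |a|²+|b|², with a, b the |↑⟩, |↓⟩ amplitudes.
= (25 - 1)/26 = 24/26.
⟨S_z⟩ = (ħ/2)·⟨σ_z⟩.

0.9231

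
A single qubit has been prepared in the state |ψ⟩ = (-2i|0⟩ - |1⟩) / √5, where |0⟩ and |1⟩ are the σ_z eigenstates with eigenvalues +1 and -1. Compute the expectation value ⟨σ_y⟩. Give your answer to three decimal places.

-0.800

⟨σ_y⟩ = 2 Im(a* b)/(|a|²+|b|²) with a = -2i, b = -1.
a* b = -2i, so ⟨σ_y⟩ = -4/5.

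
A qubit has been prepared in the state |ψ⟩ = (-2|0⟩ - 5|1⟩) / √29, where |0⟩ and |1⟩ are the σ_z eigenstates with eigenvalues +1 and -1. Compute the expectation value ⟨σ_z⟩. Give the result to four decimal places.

-0.7241

⟨σ_z⟩ = |a|² - |b|² divided by |a|²+|b|², with a, b the |0⟩, |1⟩ amplitudes.
= (4 - 25)/29 = -21/29.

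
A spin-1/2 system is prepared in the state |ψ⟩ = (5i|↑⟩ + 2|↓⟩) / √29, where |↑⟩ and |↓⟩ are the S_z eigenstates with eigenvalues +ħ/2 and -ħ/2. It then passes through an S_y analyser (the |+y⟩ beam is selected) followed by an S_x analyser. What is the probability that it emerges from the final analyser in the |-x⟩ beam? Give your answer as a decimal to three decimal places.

0.078

First analyser (S_y): P(|+y⟩) = |⟨+y|ψ⟩|² = 9/58.
After stage 1 the state is |+y⟩; P(|-x⟩) = |⟨-x|+y⟩|² = 1/2.
Joint probability = 9/58 × 1/2 = 0.078.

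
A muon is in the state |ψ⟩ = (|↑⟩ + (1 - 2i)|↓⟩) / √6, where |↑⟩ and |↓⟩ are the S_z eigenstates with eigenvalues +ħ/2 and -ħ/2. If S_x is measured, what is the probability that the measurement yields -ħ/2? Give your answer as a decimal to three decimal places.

0.333

|-x⟩ = (|↑⟩ - |↓⟩)/√2, so ⟨-x|ψ⟩ = (2i) / (√2·√6).
P = |2i|² / 12 = 4/12.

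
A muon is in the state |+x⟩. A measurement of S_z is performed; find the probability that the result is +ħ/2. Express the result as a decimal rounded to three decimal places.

In the S_z basis, |+x⟩ = (|↑⟩ + |↓⟩)/√2 and |+z⟩ = |↑⟩.
|⟨+z|+x⟩|² = 1/2.

0.500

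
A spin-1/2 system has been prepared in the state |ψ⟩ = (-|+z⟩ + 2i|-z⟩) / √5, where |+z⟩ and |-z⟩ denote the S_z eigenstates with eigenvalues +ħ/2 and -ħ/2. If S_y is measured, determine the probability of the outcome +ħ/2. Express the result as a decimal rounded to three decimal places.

0.100

|+y⟩ = (|+z⟩ + i|-z⟩)/√2, so ⟨+y|ψ⟩ = (1) / (√2·√5).
P = |1|² / 10 = 1/10.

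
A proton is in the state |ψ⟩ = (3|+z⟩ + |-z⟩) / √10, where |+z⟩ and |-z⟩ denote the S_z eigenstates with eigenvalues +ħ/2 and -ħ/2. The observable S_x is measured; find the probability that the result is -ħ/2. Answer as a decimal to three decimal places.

|-x⟩ = (|+z⟩ - |-z⟩)/√2, so ⟨-x|ψ⟩ = (2) / (√2·√10).
P = |2|² / 20 = 4/20.

0.200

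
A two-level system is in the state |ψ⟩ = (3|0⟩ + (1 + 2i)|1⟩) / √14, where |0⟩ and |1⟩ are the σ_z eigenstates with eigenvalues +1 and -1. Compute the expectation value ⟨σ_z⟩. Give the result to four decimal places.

0.2857

⟨σ_z⟩ = |a|² - |b|² divided by |a|²+|b|², with a, b the |0⟩, |1⟩ amplitudes.
= (9 - 5)/14 = 4/14.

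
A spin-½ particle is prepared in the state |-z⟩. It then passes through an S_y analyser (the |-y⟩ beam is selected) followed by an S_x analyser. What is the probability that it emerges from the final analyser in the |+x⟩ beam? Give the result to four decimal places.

First analyser (S_y): from |-z⟩, P(|-y⟩) = 1/2.
After stage 1 the state is |-y⟩; P(|+x⟩) = |⟨+x|-y⟩|² = 1/2.
Joint probability = 1/2 × 1/2 = 0.2500.

0.2500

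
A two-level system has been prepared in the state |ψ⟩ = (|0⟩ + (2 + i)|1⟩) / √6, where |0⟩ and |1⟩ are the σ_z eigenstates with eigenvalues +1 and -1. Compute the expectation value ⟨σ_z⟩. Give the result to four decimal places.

-0.6667

⟨σ_z⟩ = |a|² - |b|² divided by |a|²+|b|², with a, b the |0⟩, |1⟩ amplitudes.
= (1 - 5)/6 = -4/6.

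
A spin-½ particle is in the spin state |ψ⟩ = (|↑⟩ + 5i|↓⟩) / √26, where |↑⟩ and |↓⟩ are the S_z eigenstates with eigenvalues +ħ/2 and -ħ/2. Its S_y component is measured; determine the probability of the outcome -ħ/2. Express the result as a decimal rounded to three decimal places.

|-y⟩ = (|↑⟩ - i|↓⟩)/√2, so ⟨-y|ψ⟩ = (-4) / (√2·√26).
P = |-4|² / 52 = 16/52.

0.308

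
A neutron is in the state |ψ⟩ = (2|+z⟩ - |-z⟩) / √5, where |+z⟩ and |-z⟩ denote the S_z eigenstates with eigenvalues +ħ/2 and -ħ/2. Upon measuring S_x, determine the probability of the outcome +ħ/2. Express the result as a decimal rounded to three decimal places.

0.100

|+x⟩ = (|+z⟩ + |-z⟩)/√2, so ⟨+x|ψ⟩ = (1) / (√2·√5).
P = |1|² / 10 = 1/10.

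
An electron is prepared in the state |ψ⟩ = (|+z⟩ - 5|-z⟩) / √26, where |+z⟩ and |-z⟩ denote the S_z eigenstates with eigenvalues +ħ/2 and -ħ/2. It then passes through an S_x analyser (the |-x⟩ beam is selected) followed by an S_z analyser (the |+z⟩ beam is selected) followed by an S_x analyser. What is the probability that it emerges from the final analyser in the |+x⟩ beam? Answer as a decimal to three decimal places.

First analyser (S_x): P(|-x⟩) = |⟨-x|ψ⟩|² = 36/52.
After stage 1 the state is |-x⟩; P(|+z⟩) = |⟨+z|-x⟩|² = 1/2.
After stage 2 the state is |+z⟩; P(|+x⟩) = |⟨+x|+z⟩|² = 1/2.
Joint probability = 36/52 × 1/2 × 1/2 = 0.173.

0.173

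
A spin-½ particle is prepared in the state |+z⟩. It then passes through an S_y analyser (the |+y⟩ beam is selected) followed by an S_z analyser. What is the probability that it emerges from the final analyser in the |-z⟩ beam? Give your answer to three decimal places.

0.250

First analyser (S_y): from |+z⟩, P(|+y⟩) = 1/2.
After stage 1 the state is |+y⟩; P(|-z⟩) = |⟨-z|+y⟩|² = 1/2.
Joint probability = 1/2 × 1/2 = 0.250.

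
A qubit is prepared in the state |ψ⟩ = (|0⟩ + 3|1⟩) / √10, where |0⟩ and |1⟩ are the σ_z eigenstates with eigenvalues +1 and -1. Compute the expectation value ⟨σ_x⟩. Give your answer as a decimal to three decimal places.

⟨σ_x⟩ = 2 Re(a* b)/(|a|²+|b|²) with a = 1, b = 3.
a* b = 3, so ⟨σ_x⟩ = 6/10.

0.600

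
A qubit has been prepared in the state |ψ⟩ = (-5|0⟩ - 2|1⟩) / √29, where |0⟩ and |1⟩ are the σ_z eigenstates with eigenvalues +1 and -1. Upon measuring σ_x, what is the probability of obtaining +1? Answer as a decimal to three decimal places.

|+x⟩ = (|0⟩ + |1⟩)/√2, so ⟨+x|ψ⟩ = (-7) / (√2·√29).
P = |-7|² / 58 = 49/58.

0.845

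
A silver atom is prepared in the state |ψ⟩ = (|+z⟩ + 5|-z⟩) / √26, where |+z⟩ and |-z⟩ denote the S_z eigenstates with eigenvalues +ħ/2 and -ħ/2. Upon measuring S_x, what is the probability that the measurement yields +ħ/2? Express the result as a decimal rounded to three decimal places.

|+x⟩ = (|+z⟩ + |-z⟩)/√2, so ⟨+x|ψ⟩ = (6) / (√2·√26).
P = |6|² / 52 = 36/52.

0.692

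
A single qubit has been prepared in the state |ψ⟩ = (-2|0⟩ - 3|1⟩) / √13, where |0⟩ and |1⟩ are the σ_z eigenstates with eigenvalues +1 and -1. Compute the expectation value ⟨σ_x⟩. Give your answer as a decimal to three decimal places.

0.923

⟨σ_x⟩ = 2 Re(a* b)/(|a|²+|b|²) with a = -2, b = -3.
a* b = 6, so ⟨σ_x⟩ = 12/13.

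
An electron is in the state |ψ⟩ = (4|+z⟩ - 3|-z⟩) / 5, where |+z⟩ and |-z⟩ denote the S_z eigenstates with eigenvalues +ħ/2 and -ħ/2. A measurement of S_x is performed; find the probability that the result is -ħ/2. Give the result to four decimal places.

0.9800

|-x⟩ = (|+z⟩ - |-z⟩)/√2, so ⟨-x|ψ⟩ = (7) / (√2·5).
P = |7|² / 50 = 49/50.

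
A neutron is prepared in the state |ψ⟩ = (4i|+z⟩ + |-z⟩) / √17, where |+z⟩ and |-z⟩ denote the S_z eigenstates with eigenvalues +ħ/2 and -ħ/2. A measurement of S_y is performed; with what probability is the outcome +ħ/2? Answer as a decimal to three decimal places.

|+y⟩ = (|+z⟩ + i|-z⟩)/√2, so ⟨+y|ψ⟩ = (3i) / (√2·√17).
P = |3i|² / 34 = 9/34.

0.265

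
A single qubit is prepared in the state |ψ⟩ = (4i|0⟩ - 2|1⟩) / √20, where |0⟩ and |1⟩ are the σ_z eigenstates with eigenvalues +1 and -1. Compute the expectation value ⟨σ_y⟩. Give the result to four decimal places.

⟨σ_y⟩ = 2 Im(a* b)/(|a|²+|b|²) with a = 4i, b = -2.
a* b = 8i, so ⟨σ_y⟩ = 16/20.

0.8000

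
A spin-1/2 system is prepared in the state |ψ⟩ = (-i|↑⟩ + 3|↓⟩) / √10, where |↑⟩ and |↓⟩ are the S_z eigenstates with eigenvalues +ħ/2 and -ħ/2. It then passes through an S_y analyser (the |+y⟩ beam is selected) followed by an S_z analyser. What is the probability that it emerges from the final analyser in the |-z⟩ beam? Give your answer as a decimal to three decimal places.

0.400

First analyser (S_y): P(|+y⟩) = |⟨+y|ψ⟩|² = 16/20.
After stage 1 the state is |+y⟩; P(|-z⟩) = |⟨-z|+y⟩|² = 1/2.
Joint probability = 16/20 × 1/2 = 0.400.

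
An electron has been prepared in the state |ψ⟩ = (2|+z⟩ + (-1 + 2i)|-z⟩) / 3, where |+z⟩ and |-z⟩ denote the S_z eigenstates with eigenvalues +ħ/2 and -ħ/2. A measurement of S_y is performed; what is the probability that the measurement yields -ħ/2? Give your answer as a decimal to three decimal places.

0.056

|-y⟩ = (|+z⟩ - i|-z⟩)/√2, so ⟨-y|ψ⟩ = (-i) / (√2·3).
P = |-i|² / 18 = 1/18.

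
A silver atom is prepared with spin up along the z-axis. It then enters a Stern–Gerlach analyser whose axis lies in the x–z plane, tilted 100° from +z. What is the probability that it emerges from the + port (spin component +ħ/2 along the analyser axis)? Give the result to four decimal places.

For spin-½, the probability of finding spin-up along an axis at angle θ to the initial spin direction is cos²(θ/2); spin-down is sin²(θ/2).
θ = 100°, so P = cos²(50°) ≈ 0.4132.

0.4132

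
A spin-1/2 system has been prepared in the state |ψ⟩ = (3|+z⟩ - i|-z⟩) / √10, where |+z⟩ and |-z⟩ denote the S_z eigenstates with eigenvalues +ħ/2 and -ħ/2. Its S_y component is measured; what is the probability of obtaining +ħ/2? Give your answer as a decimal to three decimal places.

|+y⟩ = (|+z⟩ + i|-z⟩)/√2, so ⟨+y|ψ⟩ = (2) / (√2·√10).
P = |2|² / 20 = 4/20.

0.200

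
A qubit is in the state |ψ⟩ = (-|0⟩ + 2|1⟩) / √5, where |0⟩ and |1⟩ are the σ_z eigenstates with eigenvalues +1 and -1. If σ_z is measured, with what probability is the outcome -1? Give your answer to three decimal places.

The -1 outcome corresponds to |1⟩. Its amplitude in |ψ⟩ is 2/√5.
P = |2|² / 5 = 4/5.

0.800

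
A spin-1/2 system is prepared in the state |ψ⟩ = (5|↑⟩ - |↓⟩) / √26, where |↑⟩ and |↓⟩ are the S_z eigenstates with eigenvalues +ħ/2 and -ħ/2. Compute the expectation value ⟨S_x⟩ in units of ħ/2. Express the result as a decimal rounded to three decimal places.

⟨σ_x⟩ = 2 Re(a* b)/(|a|²+|b|²) with a = 5, b = -1.
a* b = -5, so ⟨σ_x⟩ = -10/26.
⟨S_x⟩ = (ħ/2)·⟨σ_x⟩.

-0.385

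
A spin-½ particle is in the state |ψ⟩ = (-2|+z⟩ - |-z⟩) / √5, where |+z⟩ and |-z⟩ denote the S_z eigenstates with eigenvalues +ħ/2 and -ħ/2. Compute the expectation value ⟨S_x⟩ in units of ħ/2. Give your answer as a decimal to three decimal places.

0.800

⟨σ_x⟩ = 2 Re(a* b)/(|a|²+|b|²) with a = -2, b = -1.
a* b = 2, so ⟨σ_x⟩ = 4/5.
⟨S_x⟩ = (ħ/2)·⟨σ_x⟩.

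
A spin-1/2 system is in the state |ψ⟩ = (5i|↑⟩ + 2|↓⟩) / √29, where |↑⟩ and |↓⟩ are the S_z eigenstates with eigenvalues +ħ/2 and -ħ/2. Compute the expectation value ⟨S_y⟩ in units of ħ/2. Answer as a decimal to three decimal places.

⟨σ_y⟩ = 2 Im(a* b)/(|a|²+|b|²) with a = 5i, b = 2.
a* b = -10i, so ⟨σ_y⟩ = -20/29.
⟨S_y⟩ = (ħ/2)·⟨σ_y⟩.

-0.690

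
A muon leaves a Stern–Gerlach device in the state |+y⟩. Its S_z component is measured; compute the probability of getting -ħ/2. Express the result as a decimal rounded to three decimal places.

In the S_z basis, |+y⟩ = (|+z⟩ + i|-z⟩)/√2 and |-z⟩ = |-z⟩.
|⟨-z|+y⟩|² = 1/2.

0.500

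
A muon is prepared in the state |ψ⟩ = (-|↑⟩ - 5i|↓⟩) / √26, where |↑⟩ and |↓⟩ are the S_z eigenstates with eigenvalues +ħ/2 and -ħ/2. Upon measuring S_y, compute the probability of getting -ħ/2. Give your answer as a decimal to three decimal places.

|-y⟩ = (|↑⟩ - i|↓⟩)/√2, so ⟨-y|ψ⟩ = (4) / (√2·√26).
P = |4|² / 52 = 16/52.

0.308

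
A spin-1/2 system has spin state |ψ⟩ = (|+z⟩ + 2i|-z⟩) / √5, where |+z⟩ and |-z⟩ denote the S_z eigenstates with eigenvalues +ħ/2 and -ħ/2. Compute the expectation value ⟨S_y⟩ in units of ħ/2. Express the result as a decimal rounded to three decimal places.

⟨σ_y⟩ = 2 Im(a* b)/(|a|²+|b|²) with a = 1, b = 2i.
a* b = 2i, so ⟨σ_y⟩ = 4/5.
⟨S_y⟩ = (ħ/2)·⟨σ_y⟩.

0.800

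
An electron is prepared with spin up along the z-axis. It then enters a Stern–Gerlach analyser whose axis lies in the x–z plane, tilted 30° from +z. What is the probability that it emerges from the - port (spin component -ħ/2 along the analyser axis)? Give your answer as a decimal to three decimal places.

For spin-½, the probability of finding spin-up along an axis at angle θ to the initial spin direction is cos²(θ/2); spin-down is sin²(θ/2).
θ = 30°, so P = sin²(15°) ≈ 0.067.

0.067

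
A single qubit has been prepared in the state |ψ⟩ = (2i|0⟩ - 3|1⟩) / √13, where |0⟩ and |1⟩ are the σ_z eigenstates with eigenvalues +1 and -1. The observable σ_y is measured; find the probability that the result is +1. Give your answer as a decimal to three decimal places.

|+y⟩ = (|0⟩ + i|1⟩)/√2, so ⟨+y|ψ⟩ = (5i) / (√2·√13).
P = |5i|² / 26 = 25/26.

0.962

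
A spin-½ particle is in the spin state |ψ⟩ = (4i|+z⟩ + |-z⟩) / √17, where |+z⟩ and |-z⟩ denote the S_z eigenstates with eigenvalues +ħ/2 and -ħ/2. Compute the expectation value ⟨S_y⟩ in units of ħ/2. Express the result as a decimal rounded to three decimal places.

-0.471

⟨σ_y⟩ = 2 Im(a* b)/(|a|²+|b|²) with a = 4i, b = 1.
a* b = -4i, so ⟨σ_y⟩ = -8/17.
⟨S_y⟩ = (ħ/2)·⟨σ_y⟩.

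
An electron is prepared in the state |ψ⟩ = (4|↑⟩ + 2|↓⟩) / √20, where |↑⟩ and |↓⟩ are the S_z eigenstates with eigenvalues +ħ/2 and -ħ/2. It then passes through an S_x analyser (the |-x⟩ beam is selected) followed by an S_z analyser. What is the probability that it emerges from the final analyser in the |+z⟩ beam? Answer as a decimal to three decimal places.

First analyser (S_x): P(|-x⟩) = |⟨-x|ψ⟩|² = 4/40.
After stage 1 the state is |-x⟩; P(|+z⟩) = |⟨+z|-x⟩|² = 1/2.
Joint probability = 4/40 × 1/2 = 0.050.

0.050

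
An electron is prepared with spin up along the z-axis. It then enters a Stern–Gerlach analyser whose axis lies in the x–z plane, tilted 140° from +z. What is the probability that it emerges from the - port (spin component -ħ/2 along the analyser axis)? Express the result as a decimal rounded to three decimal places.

For spin-½, the probability of finding spin-up along an axis at angle θ to the initial spin direction is cos²(θ/2); spin-down is sin²(θ/2).
θ = 140°, so P = sin²(70°) ≈ 0.883.

0.883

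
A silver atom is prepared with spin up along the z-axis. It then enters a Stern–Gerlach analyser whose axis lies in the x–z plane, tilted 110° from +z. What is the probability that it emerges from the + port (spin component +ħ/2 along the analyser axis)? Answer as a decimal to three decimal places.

For spin-½, the probability of finding spin-up along an axis at angle θ to the initial spin direction is cos²(θ/2); spin-down is sin²(θ/2).
θ = 110°, so P = cos²(55°) ≈ 0.329.

0.329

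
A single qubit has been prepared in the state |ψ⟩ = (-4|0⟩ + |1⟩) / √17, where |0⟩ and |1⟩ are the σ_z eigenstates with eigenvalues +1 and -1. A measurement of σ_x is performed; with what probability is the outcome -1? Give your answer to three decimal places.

|-x⟩ = (|0⟩ - |1⟩)/√2, so ⟨-x|ψ⟩ = (-5) / (√2·√17).
P = |-5|² / 34 = 25/34.

0.735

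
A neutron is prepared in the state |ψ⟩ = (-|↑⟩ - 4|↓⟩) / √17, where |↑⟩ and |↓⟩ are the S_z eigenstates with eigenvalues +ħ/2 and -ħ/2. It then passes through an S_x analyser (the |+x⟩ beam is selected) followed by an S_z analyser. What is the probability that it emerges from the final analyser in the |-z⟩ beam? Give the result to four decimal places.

First analyser (S_x): P(|+x⟩) = |⟨+x|ψ⟩|² = 25/34.
After stage 1 the state is |+x⟩; P(|-z⟩) = |⟨-z|+x⟩|² = 1/2.
Joint probability = 25/34 × 1/2 = 0.3676.

0.3676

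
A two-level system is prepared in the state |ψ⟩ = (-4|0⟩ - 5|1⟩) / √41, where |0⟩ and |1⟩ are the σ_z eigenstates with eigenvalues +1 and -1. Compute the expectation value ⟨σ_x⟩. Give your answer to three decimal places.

⟨σ_x⟩ = 2 Re(a* b)/(|a|²+|b|²) with a = -4, b = -5.
a* b = 20, so ⟨σ_x⟩ = 40/41.

0.976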